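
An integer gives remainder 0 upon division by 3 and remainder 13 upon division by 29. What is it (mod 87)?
M = 3 × 29 = 87. M₁ = 29, y₁ ≡ 2 (mod 3). M₂ = 3, y₂ ≡ 10 (mod 29). n = 0×29×2 + 13×3×10 ≡ 42 (mod 87). The smallest positive such number is 42.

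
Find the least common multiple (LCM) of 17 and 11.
187

First find GCD(17, 11) using the Euclidean algorithm:
17 = 1 × 11 + 6
11 = 1 × 6 + 5
6 = 1 × 5 + 1
5 = 5 × 1 + 0
GCD(17, 11) = 1

LCM formula: LCM(a, b) = (a × b) / GCD(a, b)
LCM(17, 11) = (17 × 11) / 1
LCM(17, 11) = 187 / 1
LCM(17, 11) = 187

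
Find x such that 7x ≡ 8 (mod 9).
5

Since gcd(7, 9) = 1 divides 8, a solution exists.
Multiply both sides by the inverse of 7 mod 9:
  7^(-1) mod 9 = 4
  x ≡ 4 × 8 ≡ 32 ≡ 5 (mod 9)
Verification: 7 × 5 = 35 = 3 × 9 + 8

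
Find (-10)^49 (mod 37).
Using Fermat: (-10)^{36} ≡ 1 (mod 37). 49 ≡ 13 (mod 36). So (-10)^{49} ≡ (-10)^{13} ≡ 27 (mod 37)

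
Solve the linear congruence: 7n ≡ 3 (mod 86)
25

Since gcd(7, 86) = 1 divides 3, a solution exists.
Multiply both sides by the inverse of 7 mod 86:
  7^(-1) mod 86 = 37
  x ≡ 37 × 3 ≡ 111 ≡ 25 (mod 86)
Verification: 7 × 25 = 175 = 2 × 86 + 3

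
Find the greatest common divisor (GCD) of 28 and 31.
1

Using the Euclidean algorithm:
28 = 0 × 31 + 28
31 = 1 × 28 + 3
28 = 9 × 3 + 1
3 = 3 × 1 + 0

GCD(28, 31) = 1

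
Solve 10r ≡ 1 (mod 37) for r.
10^(-1) ≡ 26 (mod 37). Verification: 10 × 26 = 260 ≡ 1 (mod 37)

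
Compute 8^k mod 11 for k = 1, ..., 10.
g^1, g^2, ..., g^{10} mod 11: {8, 9, 6, 4, 10, 3, 2, 5, 7, 1}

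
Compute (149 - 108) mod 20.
1

(149 - 108) = 41
41 mod 20 = 1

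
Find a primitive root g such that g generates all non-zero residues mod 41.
p - 1 = 40 has prime divisors 2, 5. h is a primitive root mod 41 iff h^(40/q) ≢ 1 (mod 41) for each such q.
h = 2: 2^20 ≡ 1, 2^8 ≡ 10 (mod 41); 2^20 ≡ 1, so not a primitive root.
h = 3: 3^20 ≡ 40, 3^8 ≡ 1 (mod 41); 3^8 ≡ 1, so not a primitive root.
h = 4: 4^20 ≡ 1, 4^8 ≡ 18 (mod 41); 4^20 ≡ 1, so not a primitive root.
h = 5: 5^20 ≡ 1, 5^8 ≡ 18 (mod 41); 5^20 ≡ 1, so not a primitive root.
h = 6: 6^20 ≡ 40, 6^8 ≡ 10 (mod 41); none is 1, so 6 has order 40 and is a primitive root.
The smallest primitive root mod 41 is g = 6.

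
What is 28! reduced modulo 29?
By Wilson's theorem, (28)! ≡ -1 ≡ 28 (mod 29)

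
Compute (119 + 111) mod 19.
2

(119 + 111) = 230
230 mod 19 = 2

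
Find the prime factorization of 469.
7 × 67

Divide by primes starting from smallest:
469 ÷ 7 = 67
67 ÷ 67 = 1

469 = 7 × 67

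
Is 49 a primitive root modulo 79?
No

To verify, check if 49^(78/q) ≢ 1 (mod 79) for each prime divisor q of 78
Divisors of 78 = 78: [1, 2, 3, 6, 13, 26, 39, 78]
  49^(78/2) = 49^39 ≡ 1 (mod 79)
  49^(78/3) = 49^26 ≡ 23 (mod 79)
  49^(78/13) = 49^6 ≡ 8 (mod 79)
Conclusion: 49 is not a primitive root modulo 79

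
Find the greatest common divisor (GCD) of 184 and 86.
2

Using the Euclidean algorithm:
184 = 2 × 86 + 12
86 = 7 × 12 + 2
12 = 6 × 2 + 0

GCD(184, 86) = 2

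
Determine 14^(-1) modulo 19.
14^(-1) ≡ 15 (mod 19). Verification: 14 × 15 = 210 ≡ 1 (mod 19)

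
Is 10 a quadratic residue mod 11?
By Euler's criterion: 10^{5} ≡ 10 (mod 11). Since this equals -1 (≡ 10), 10 is not a QR.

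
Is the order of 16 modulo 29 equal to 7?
Yes, ord_29(16) = 7.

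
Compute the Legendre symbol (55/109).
(55/109) = 55^{54} mod 109 = -1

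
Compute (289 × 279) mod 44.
23

(289 × 279) = 80631
80631 mod 44 = 23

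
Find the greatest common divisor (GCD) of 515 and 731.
1

Using the Euclidean algorithm:
515 = 0 × 731 + 515
731 = 1 × 515 + 216
515 = 2 × 216 + 83
216 = 2 × 83 + 50
83 = 1 × 50 + 33
50 = 1 × 33 + 17
33 = 1 × 17 + 16
17 = 1 × 16 + 1
16 = 16 × 1 + 0

GCD(515, 731) = 1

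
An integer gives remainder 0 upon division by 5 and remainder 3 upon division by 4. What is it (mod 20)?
M = 5 × 4 = 20. M₁ = 4, y₁ ≡ 4 (mod 5). M₂ = 5, y₂ ≡ 1 (mod 4). m = 0×4×4 + 3×5×1 ≡ 15 (mod 20). The smallest positive such number is 15.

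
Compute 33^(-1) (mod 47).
33^(-1) ≡ 10 (mod 47). Verification: 33 × 10 = 330 ≡ 1 (mod 47)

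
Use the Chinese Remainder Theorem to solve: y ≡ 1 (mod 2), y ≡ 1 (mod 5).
M = 2 × 5 = 10. M₁ = 5, y₁ ≡ 1 (mod 2). M₂ = 2, y₂ ≡ 3 (mod 5). y = 1×5×1 + 1×2×3 ≡ 1 (mod 10)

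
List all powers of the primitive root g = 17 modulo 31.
g^1, g^2, ..., g^{30} mod 31: {17, 10, 15, 7, 26, 8, 12, 18, 27, 25, 22, 2, 3, 20, 30, 14, 21, 16, 24, 5, 23, 19, 13, 4, 6, 9, 29, 28, 11, 1}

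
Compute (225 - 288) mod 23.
6

(225 - 288) = -63
-63 mod 23 = 6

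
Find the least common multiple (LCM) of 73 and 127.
9271

First find GCD(73, 127) using the Euclidean algorithm:
73 = 0 × 127 + 73
127 = 1 × 73 + 54
73 = 1 × 54 + 19
54 = 2 × 19 + 16
19 = 1 × 16 + 3
16 = 5 × 3 + 1
3 = 3 × 1 + 0
GCD(73, 127) = 1

LCM formula: LCM(a, b) = (a × b) / GCD(a, b)
LCM(73, 127) = (73 × 127) / 1
LCM(73, 127) = 9271 / 1
LCM(73, 127) = 9271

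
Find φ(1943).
1848

Prime factorization: 1943 = 29 × 67
Using the formula φ(n) = n × Π(1 - 1/p) for each prime factor p:
φ(1943) = 1943 × (1 - 1/29) × (1 - 1/67)
φ(1943) = 1848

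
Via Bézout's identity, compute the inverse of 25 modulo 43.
Extended GCD: 25(-12) + 43(7) = 1. So 25^(-1) ≡ 31 ≡ 31 (mod 43). Verify: 25 × 31 = 775 ≡ 1 (mod 43)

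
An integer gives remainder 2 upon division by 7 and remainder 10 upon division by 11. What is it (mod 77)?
M = 7 × 11 = 77. M₁ = 11, y₁ ≡ 2 (mod 7). M₂ = 7, y₂ ≡ 8 (mod 11). x = 2×11×2 + 10×7×8 ≡ 65 (mod 77). The smallest positive such number is 65.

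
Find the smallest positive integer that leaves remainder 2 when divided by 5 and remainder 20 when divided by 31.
M = 5 × 31 = 155. M₁ = 31, y₁ ≡ 1 (mod 5). M₂ = 5, y₂ ≡ 25 (mod 31). n = 2×31×1 + 20×5×25 ≡ 82 (mod 155). The smallest positive such number is 82.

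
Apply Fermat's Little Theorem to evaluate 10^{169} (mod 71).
2

By Fermat's Little Theorem, a^(p-1) ≡ 1 (mod p) for prime p and gcd(a, p) = 1
Here p = 71, so 10^70 ≡ 1 (mod 71)
We can reduce the exponent: 169 mod 70 = 29
So 10^169 ≡ 10^29 (mod 71)
Computing: 10^29 mod 71 = 2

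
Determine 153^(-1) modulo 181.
153^(-1) ≡ 84 (mod 181). Verification: 153 × 84 = 12852 ≡ 1 (mod 181)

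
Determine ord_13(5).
Powers of 5 mod 13: 5^1≡5, 5^2≡12, 5^3≡8, 5^4≡1. Order = 4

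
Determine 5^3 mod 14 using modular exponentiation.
3 = 2 + 1 (binary 11). Repeated squaring mod 14: 5^1 ≡ 5; 5^2 ≡ 5² = 25 ≡ 11. Multiply: 5^3 = 5^2 × 5^1 ≡ 11 × 5 (mod 14): 11 × 5 = 55 ≡ 13. So 5^3 ≡ 13 (mod 14).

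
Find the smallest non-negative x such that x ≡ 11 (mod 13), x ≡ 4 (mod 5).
24

Using the Chinese Remainder Theorem:
M = product of moduli = 65
For equation 1: M_1 = 5, 5 ≡ 5 (mod 13), inverse of 5 mod 13 is 8 (check: 5 × 8 = 40 ≡ 1 (mod 13))
For equation 2: M_2 = 13, 13 ≡ 3 (mod 5), inverse of 13 mod 5 is 2 (check: 3 × 2 = 6 ≡ 1 (mod 5))
Combine: x ≡ Σ r_i×M_i×(M_i⁻¹ mod m_i) = 11×5×8 + 4×13×2 = 440 + 104 = 544
544 mod 65 = 24
x ≡ 24 (mod 65)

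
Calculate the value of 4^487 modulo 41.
Using Fermat: 4^{40} ≡ 1 (mod 41). 487 ≡ 7 (mod 40). So 4^{487} ≡ 4^{7} ≡ 25 (mod 41)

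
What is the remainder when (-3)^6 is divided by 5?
(-3) ≡ 2 (mod 5). 6 = 4 + 2 (binary 110). Repeated squaring mod 5: 2^1 ≡ 2; 2^2 ≡ 2² = 4 ≡ 4; 2^4 ≡ 4² = 16 ≡ 1. Multiply: (-3)^6 ≡ 2^4 × 2^2 ≡ 1 × 4 (mod 5): 1 × 4 = 4 ≡ 4. So (-3)^6 ≡ 4 (mod 5).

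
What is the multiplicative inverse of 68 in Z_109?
101

Using Extended Euclidean Algorithm:
gcd(68, 109) = 1
Bezout coefficients: 68 × -8 + 109 × 5 = 1
So 68 × -8 ≡ 1 (mod 109)
The inverse is -8 mod 109 = 101
Verification: 68 × 101 = 6868 = 63 × 109 + 1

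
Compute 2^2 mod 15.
2 = 2 (binary 10). Repeated squaring mod 15: 2^1 ≡ 2; 2^2 ≡ 2² = 4 ≡ 4. So 2^2 ≡ 4 (mod 15).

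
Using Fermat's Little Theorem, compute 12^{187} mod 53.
3

By Fermat's Little Theorem, a^(p-1) ≡ 1 (mod p) for prime p and gcd(a, p) = 1
Here p = 53, so 12^52 ≡ 1 (mod 53)
We can reduce the exponent: 187 mod 52 = 31
So 12^187 ≡ 12^31 (mod 53)
Computing: 12^31 mod 53 = 3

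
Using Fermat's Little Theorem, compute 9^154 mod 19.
By Fermat: 9^{18} ≡ 1 (mod 19). 154 = 8×18 + 10. So 9^{154} ≡ 9^{10} ≡ 9 (mod 19)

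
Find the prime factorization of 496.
2^4 × 31

Divide by primes starting from smallest:
496 ÷ 2 = 248
248 ÷ 2 = 124
124 ÷ 2 = 62
62 ÷ 2 = 31
31 ÷ 31 = 1

496 = 2^4 × 31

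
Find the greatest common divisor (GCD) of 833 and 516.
1

Using the Euclidean algorithm:
833 = 1 × 516 + 317
516 = 1 × 317 + 199
317 = 1 × 199 + 118
199 = 1 × 118 + 81
118 = 1 × 81 + 37
81 = 2 × 37 + 7
37 = 5 × 7 + 2
7 = 3 × 2 + 1
2 = 2 × 1 + 0

GCD(833, 516) = 1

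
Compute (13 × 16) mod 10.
8

(13 × 16) = 208
208 mod 10 = 8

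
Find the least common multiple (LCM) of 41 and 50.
2050

First find GCD(41, 50) using the Euclidean algorithm:
41 = 0 × 50 + 41
50 = 1 × 41 + 9
41 = 4 × 9 + 5
9 = 1 × 5 + 4
5 = 1 × 4 + 1
4 = 4 × 1 + 0
GCD(41, 50) = 1

LCM formula: LCM(a, b) = (a × b) / GCD(a, b)
LCM(41, 50) = (41 × 50) / 1
LCM(41, 50) = 2050 / 1
LCM(41, 50) = 2050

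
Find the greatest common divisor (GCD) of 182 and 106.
2

Using the Euclidean algorithm:
182 = 1 × 106 + 76
106 = 1 × 76 + 30
76 = 2 × 30 + 16
30 = 1 × 16 + 14
16 = 1 × 14 + 2
14 = 7 × 2 + 0

GCD(182, 106) = 2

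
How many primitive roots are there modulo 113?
Number of primitive roots mod 113 = φ(112) = 48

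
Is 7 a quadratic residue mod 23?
By Euler's criterion: 7^{11} ≡ 22 (mod 23). Since this equals -1 (≡ 22), 7 is not a QR.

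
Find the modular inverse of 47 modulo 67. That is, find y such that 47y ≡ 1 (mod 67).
10

Using Extended Euclidean Algorithm:
gcd(47, 67) = 1
Bezout coefficients: 47 × 10 + 67 × -7 = 1
So 47 × 10 ≡ 1 (mod 67)
The inverse is 10 mod 67 = 10
Verification: 47 × 10 = 470 = 7 × 67 + 1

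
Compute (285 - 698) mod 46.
1

(285 - 698) = -413
-413 mod 46 = 1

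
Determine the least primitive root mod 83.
p - 1 = 82 has prime divisors 2, 41. h is a primitive root mod 83 iff h^(82/q) ≢ 1 (mod 83) for each such q.
h = 2: 2^41 ≡ 82, 2^2 ≡ 4 (mod 83); none is 1, so 2 has order 82 and is a primitive root.
The smallest primitive root mod 83 is g = 2.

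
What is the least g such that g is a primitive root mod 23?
p - 1 = 22 has prime divisors 2, 11. h is a primitive root mod 23 iff h^(22/q) ≢ 1 (mod 23) for each such q.
h = 2: 2^11 ≡ 1, 2^2 ≡ 4 (mod 23); 2^11 ≡ 1, so not a primitive root.
h = 3: 3^11 ≡ 1, 3^2 ≡ 9 (mod 23); 3^11 ≡ 1, so not a primitive root.
h = 4: 4^11 ≡ 1, 4^2 ≡ 16 (mod 23); 4^11 ≡ 1, so not a primitive root.
h = 5: 5^11 ≡ 22, 5^2 ≡ 2 (mod 23); none is 1, so 5 has order 22 and is a primitive root.
The smallest primitive root mod 23 is g = 5.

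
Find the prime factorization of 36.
2^2 × 3^2

Divide by primes starting from smallest:
36 ÷ 2 = 18
18 ÷ 2 = 9
9 ÷ 3 = 3
3 ÷ 3 = 1

36 = 2^2 × 3^2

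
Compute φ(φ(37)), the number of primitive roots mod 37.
Number of primitive roots mod 37 = φ(36) = 12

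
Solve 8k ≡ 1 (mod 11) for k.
7

Using Extended Euclidean Algorithm:
gcd(8, 11) = 1
Bezout coefficients: 8 × -4 + 11 × 3 = 1
So 8 × -4 ≡ 1 (mod 11)
The inverse is -4 mod 11 = 7
Verification: 8 × 7 = 56 = 5 × 11 + 1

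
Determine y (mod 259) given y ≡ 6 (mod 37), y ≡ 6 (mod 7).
6

Using the Chinese Remainder Theorem:
M = product of moduli = 259
For equation 1: M_1 = 7, 7 ≡ 7 (mod 37), inverse of 7 mod 37 is 16 (check: 7 × 16 = 112 ≡ 1 (mod 37))
For equation 2: M_2 = 37, 37 ≡ 2 (mod 7), inverse of 37 mod 7 is 4 (check: 2 × 4 = 8 ≡ 1 (mod 7))
Combine: y ≡ Σ r_i×M_i×(M_i⁻¹ mod m_i) = 6×7×16 + 6×37×4 = 672 + 888 = 1560
1560 mod 259 = 6
y ≡ 6 (mod 259)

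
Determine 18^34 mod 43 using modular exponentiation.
Using repeated squaring. 34 = 32 + 2 (binary 100010). Repeated squaring mod 43: 18^1 ≡ 18; 18^2 ≡ 18² = 324 ≡ 23; 18^4 ≡ 23² = 529 ≡ 13; 18^8 ≡ 13² = 169 ≡ 40; 18^16 ≡ 40² = 1600 ≡ 9; 18^32 ≡ 9² = 81 ≡ 38. Multiply: 18^34 = 18^32 × 18^2 ≡ 38 × 23 (mod 43): 38 × 23 = 874 ≡ 14. So 18^34 ≡ 14 (mod 43).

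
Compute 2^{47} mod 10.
8

Using successive squaring:
Binary expansion of 47: 101111
Powers of 2 mod 10 (each is the square of the previous):
  2^1 ≡ 2 (mod 10)
  2^2 ≡ 2² = 4 ≡ 4 (mod 10)
  2^4 ≡ 4² = 16 ≡ 6 (mod 10)
  2^8 ≡ 6² = 36 ≡ 6 (mod 10)
  2^16 ≡ 6² = 36 ≡ 6 (mod 10)
  2^32 ≡ 6² = 36 ≡ 6 (mod 10)
47 = 32 + 8 + 4 + 2 + 1, so 2^47 = 2^32 × 2^8 × 2^4 × 2^2 × 2^1 ≡ 6 × 6 × 6 × 4 × 2 (mod 10)
Multiplying step by step:
  6 × 6 = 36 ≡ 6 (mod 10)
  6 × 6 = 36 ≡ 6 (mod 10)
  6 × 4 = 24 ≡ 4 (mod 10)
  4 × 2 = 8 ≡ 8 (mod 10)
Result: 2^47 ≡ 8 (mod 10)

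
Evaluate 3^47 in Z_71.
Using repeated squaring. 47 = 32 + 8 + 4 + 2 + 1 (binary 101111). Repeated squaring mod 71: 3^1 ≡ 3; 3^2 ≡ 3² = 9 ≡ 9; 3^4 ≡ 9² = 81 ≡ 10; 3^8 ≡ 10² = 100 ≡ 29; 3^16 ≡ 29² = 841 ≡ 60; 3^32 ≡ 60² = 3600 ≡ 50. Multiply: 3^47 = 3^32 × 3^8 × 3^4 × 3^2 × 3^1 ≡ 50 × 29 × 10 × 9 × 3 (mod 71): 50 × 29 = 1450 ≡ 30; 30 × 10 = 300 ≡ 16; 16 × 9 = 144 ≡ 2; 2 × 3 = 6 ≡ 6. So 3^47 ≡ 6 (mod 71).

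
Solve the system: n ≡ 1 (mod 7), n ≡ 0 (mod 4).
M = 7 × 4 = 28. M₁ = 4, y₁ ≡ 2 (mod 7). M₂ = 7, y₂ ≡ 3 (mod 4). n = 1×4×2 + 0×7×3 ≡ 8 (mod 28)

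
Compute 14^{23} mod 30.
14

Using successive squaring:
Binary expansion of 23: 10111
Powers of 14 mod 30 (each is the square of the previous):
  14^1 ≡ 14 (mod 30)
  14^2 ≡ 14² = 196 ≡ 16 (mod 30)
  14^4 ≡ 16² = 256 ≡ 16 (mod 30)
  14^8 ≡ 16² = 256 ≡ 16 (mod 30)
  14^16 ≡ 16² = 256 ≡ 16 (mod 30)
23 = 16 + 4 + 2 + 1, so 14^23 = 14^16 × 14^4 × 14^2 × 14^1 ≡ 16 × 16 × 16 × 14 (mod 30)
Multiplying step by step:
  16 × 16 = 256 ≡ 16 (mod 30)
  16 × 16 = 256 ≡ 16 (mod 30)
  16 × 14 = 224 ≡ 14 (mod 30)
Result: 14^23 ≡ 14 (mod 30)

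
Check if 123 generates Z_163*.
p - 1 = 162 has prime divisors 2, 3. Check 123^(162/q) mod 163 for each: 123^(162/2) = 123^81 ≡ 162, 123^(162/3) = 123^54 ≡ 1 (mod 163). Since 123^54 ≡ 1 (mod 163), the order of 123 divides 54 (in fact the order is 18) ≠ 162, so it is not a primitive root.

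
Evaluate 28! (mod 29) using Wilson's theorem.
By Wilson's theorem, (28)! ≡ -1 ≡ 28 (mod 29)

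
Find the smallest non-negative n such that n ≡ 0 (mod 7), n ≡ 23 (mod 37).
245

Using the Chinese Remainder Theorem:
M = product of moduli = 259
For equation 1: M_1 = 37, 37 ≡ 2 (mod 7), inverse of 37 mod 7 is 4 (check: 2 × 4 = 8 ≡ 1 (mod 7))
For equation 2: M_2 = 7, 7 ≡ 7 (mod 37), inverse of 7 mod 37 is 16 (check: 7 × 16 = 112 ≡ 1 (mod 37))
Combine: n ≡ Σ r_i×M_i×(M_i⁻¹ mod m_i) = 0×37×4 + 23×7×16 = 0 + 2576 = 2576
2576 mod 259 = 245
n ≡ 245 (mod 259)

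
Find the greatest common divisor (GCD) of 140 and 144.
4

Using the Euclidean algorithm:
140 = 0 × 144 + 140
144 = 1 × 140 + 4
140 = 35 × 4 + 0

GCD(140, 144) = 4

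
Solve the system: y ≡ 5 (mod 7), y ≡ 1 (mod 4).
M = 7 × 4 = 28. M₁ = 4, y₁ ≡ 2 (mod 7). M₂ = 7, y₂ ≡ 3 (mod 4). y = 5×4×2 + 1×7×3 ≡ 5 (mod 28)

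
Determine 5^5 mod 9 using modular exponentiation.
5 = 4 + 1 (binary 101). Repeated squaring mod 9: 5^1 ≡ 5; 5^2 ≡ 5² = 25 ≡ 7; 5^4 ≡ 7² = 49 ≡ 4. Multiply: 5^5 = 5^4 × 5^1 ≡ 4 × 5 (mod 9): 4 × 5 = 20 ≡ 2. So 5^5 ≡ 2 (mod 9).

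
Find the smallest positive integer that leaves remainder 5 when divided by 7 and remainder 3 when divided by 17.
M = 7 × 17 = 119. M₁ = 17, y₁ ≡ 5 (mod 7). M₂ = 7, y₂ ≡ 5 (mod 17). z = 5×17×5 + 3×7×5 ≡ 54 (mod 119). The smallest positive such number is 54.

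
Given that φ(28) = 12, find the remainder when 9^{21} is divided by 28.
By Euler: 9^{12} ≡ 1 (mod 28) since gcd(9, 28) = 1. 21 = 1×12 + 9. So 9^{21} ≡ 9^{9} ≡ 1 (mod 28)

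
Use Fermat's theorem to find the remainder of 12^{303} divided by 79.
41

By Fermat's Little Theorem, a^(p-1) ≡ 1 (mod p) for prime p and gcd(a, p) = 1
Here p = 79, so 12^78 ≡ 1 (mod 79)
We can reduce the exponent: 303 mod 78 = 69
So 12^303 ≡ 12^69 (mod 79)
Computing: 12^69 mod 79 = 41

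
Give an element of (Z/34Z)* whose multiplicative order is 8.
9 has order 8 mod 34 since 9^{8} ≡ 1 (mod 34) and no smaller power works.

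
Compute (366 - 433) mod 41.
15

(366 - 433) = -67
-67 mod 41 = 15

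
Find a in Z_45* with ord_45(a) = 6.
4 has order 6 mod 45 since 4^{6} ≡ 1 (mod 45) and no smaller power works.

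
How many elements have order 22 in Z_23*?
Number of primitive roots mod 23 = φ(22) = 10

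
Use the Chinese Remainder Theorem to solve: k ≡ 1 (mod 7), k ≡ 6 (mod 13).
M = 7 × 13 = 91. M₁ = 13, y₁ ≡ 6 (mod 7). M₂ = 7, y₂ ≡ 2 (mod 13). k = 1×13×6 + 6×7×2 ≡ 71 (mod 91)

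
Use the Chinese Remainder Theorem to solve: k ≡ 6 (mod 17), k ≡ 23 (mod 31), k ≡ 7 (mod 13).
3712

Using the Chinese Remainder Theorem:
M = product of moduli = 6851
For equation 1: M_1 = 403, 403 ≡ 12 (mod 17), inverse of 403 mod 17 is 10 (check: 12 × 10 = 120 ≡ 1 (mod 17))
For equation 2: M_2 = 221, 221 ≡ 4 (mod 31), inverse of 221 mod 31 is 8 (check: 4 × 8 = 32 ≡ 1 (mod 31))
For equation 3: M_3 = 527, 527 ≡ 7 (mod 13), inverse of 527 mod 13 is 2 (check: 7 × 2 = 14 ≡ 1 (mod 13))
Combine: k ≡ Σ r_i×M_i×(M_i⁻¹ mod m_i) = 6×403×10 + 23×221×8 + 7×527×2 = 24180 + 40664 + 7378 = 72222
72222 mod 6851 = 3712
k ≡ 3712 (mod 6851)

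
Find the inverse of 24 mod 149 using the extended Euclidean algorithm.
Extended GCD: 24(-31) + 149(5) = 1. So 24^(-1) ≡ 118 ≡ 118 (mod 149). Verify: 24 × 118 = 2832 ≡ 1 (mod 149)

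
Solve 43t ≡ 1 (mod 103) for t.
12

Using Extended Euclidean Algorithm:
gcd(43, 103) = 1
Bezout coefficients: 43 × 12 + 103 × -5 = 1
So 43 × 12 ≡ 1 (mod 103)
The inverse is 12 mod 103 = 12
Verification: 43 × 12 = 516 = 5 × 103 + 1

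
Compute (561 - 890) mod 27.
22

(561 - 890) = -329
-329 mod 27 = 22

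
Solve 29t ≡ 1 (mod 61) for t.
40

Using Extended Euclidean Algorithm:
gcd(29, 61) = 1
Bezout coefficients: 29 × -21 + 61 × 10 = 1
So 29 × -21 ≡ 1 (mod 61)
The inverse is -21 mod 61 = 40
Verification: 29 × 40 = 1160 = 19 × 61 + 1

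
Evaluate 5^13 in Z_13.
Using Fermat: 5^{12} ≡ 1 (mod 13). 13 ≡ 1 (mod 12). So 5^{13} ≡ 5^{1} ≡ 5 (mod 13)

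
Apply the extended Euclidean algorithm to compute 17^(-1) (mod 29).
Extended GCD: 17(12) + 29(-7) = 1. So 17^(-1) ≡ 12 ≡ 12 (mod 29). Verify: 17 × 12 = 204 ≡ 1 (mod 29)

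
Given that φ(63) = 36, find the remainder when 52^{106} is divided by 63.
By Euler: 52^{36} ≡ 1 (mod 63) since gcd(52, 63) = 1. 106 = 2×36 + 34. So 52^{106} ≡ 52^{34} ≡ 25 (mod 63)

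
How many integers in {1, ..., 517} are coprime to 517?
460

Prime factorization: 517 = 11 × 47
Using the formula φ(n) = n × Π(1 - 1/p) for each prime factor p:
φ(517) = 517 × (1 - 1/11) × (1 - 1/47)
φ(517) = 460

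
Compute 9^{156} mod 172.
121

Using successive squaring:
Binary expansion of 156: 10011100
Powers of 9 mod 172 (each is the square of the previous):
  9^1 ≡ 9 (mod 172)
  9^2 ≡ 9² = 81 ≡ 81 (mod 172)
  9^4 ≡ 81² = 6561 ≡ 25 (mod 172)
  9^8 ≡ 25² = 625 ≡ 109 (mod 172)
  9^16 ≡ 109² = 11881 ≡ 13 (mod 172)
  9^32 ≡ 13² = 169 ≡ 169 (mod 172)
  9^64 ≡ 169² = 28561 ≡ 9 (mod 172)
  9^128 ≡ 9² = 81 ≡ 81 (mod 172)
156 = 128 + 16 + 8 + 4, so 9^156 = 9^128 × 9^16 × 9^8 × 9^4 ≡ 81 × 13 × 109 × 25 (mod 172)
Multiplying step by step:
  81 × 13 = 1053 ≡ 21 (mod 172)
  21 × 109 = 2289 ≡ 53 (mod 172)
  53 × 25 = 1325 ≡ 121 (mod 172)
Result: 9^156 ≡ 121 (mod 172)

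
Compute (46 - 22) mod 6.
0

(46 - 22) = 24
24 mod 6 = 0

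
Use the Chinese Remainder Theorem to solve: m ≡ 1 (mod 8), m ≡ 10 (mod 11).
M = 8 × 11 = 88. M₁ = 11, y₁ ≡ 3 (mod 8). M₂ = 8, y₂ ≡ 7 (mod 11). m = 1×11×3 + 10×8×7 ≡ 65 (mod 88)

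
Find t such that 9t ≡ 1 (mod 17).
9^(-1) ≡ 2 (mod 17). Verification: 9 × 2 = 18 ≡ 1 (mod 17)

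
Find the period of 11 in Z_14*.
Powers of 11 mod 14: 11^1≡11, 11^2≡9, 11^3≡1. Order = 3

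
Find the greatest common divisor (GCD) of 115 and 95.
5

Using the Euclidean algorithm:
115 = 1 × 95 + 20
95 = 4 × 20 + 15
20 = 1 × 15 + 5
15 = 3 × 5 + 0

GCD(115, 95) = 5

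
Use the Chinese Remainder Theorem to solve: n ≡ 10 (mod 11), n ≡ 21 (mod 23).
21

Using the Chinese Remainder Theorem:
M = product of moduli = 253
For equation 1: M_1 = 23, 23 ≡ 1 (mod 11), inverse of 23 mod 11 is 1 (check: 1 × 1 = 1 ≡ 1 (mod 11))
For equation 2: M_2 = 11, 11 ≡ 11 (mod 23), inverse of 11 mod 23 is 21 (check: 11 × 21 = 231 ≡ 1 (mod 23))
Combine: n ≡ Σ r_i×M_i×(M_i⁻¹ mod m_i) = 10×23×1 + 21×11×21 = 230 + 4851 = 5081
5081 mod 253 = 21
n ≡ 21 (mod 253)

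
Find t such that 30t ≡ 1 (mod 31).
30^(-1) ≡ 30 (mod 31). Verification: 30 × 30 = 900 ≡ 1 (mod 31)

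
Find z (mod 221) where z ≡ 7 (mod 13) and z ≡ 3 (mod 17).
M = 13 × 17 = 221. M₁ = 17, y₁ ≡ 10 (mod 13). M₂ = 13, y₂ ≡ 4 (mod 17). z = 7×17×10 + 3×13×4 ≡ 20 (mod 221)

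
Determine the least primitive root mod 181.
p - 1 = 180 has prime divisors 2, 3, 5. h is a primitive root mod 181 iff h^(180/q) ≢ 1 (mod 181) for each such q.
h = 2: 2^90 ≡ 180, 2^60 ≡ 48, 2^36 ≡ 59 (mod 181); none is 1, so 2 has order 180 and is a primitive root.
The smallest primitive root mod 181 is g = 2.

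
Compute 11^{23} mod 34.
3

Using successive squaring:
Binary expansion of 23: 10111
Powers of 11 mod 34 (each is the square of the previous):
  11^1 ≡ 11 (mod 34)
  11^2 ≡ 11² = 121 ≡ 19 (mod 34)
  11^4 ≡ 19² = 361 ≡ 21 (mod 34)
  11^8 ≡ 21² = 441 ≡ 33 (mod 34)
  11^16 ≡ 33² = 1089 ≡ 1 (mod 34)
23 = 16 + 4 + 2 + 1, so 11^23 = 11^16 × 11^4 × 11^2 × 11^1 ≡ 1 × 21 × 19 × 11 (mod 34)
Multiplying step by step:
  1 × 21 = 21 ≡ 21 (mod 34)
  21 × 19 = 399 ≡ 25 (mod 34)
  25 × 11 = 275 ≡ 3 (mod 34)
Result: 11^23 ≡ 3 (mod 34)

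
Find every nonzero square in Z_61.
QRs mod 61: {1, 3, 4, 5, 9, 12, 13, 14, 15, 16, 19, 20, 22, 25, 27, 34, 36, 39, 41, 42, 45, 46, 47, 48, 49, 52, 56, 57, 58, 60}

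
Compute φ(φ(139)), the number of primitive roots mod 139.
Number of primitive roots mod 139 = φ(138) = 44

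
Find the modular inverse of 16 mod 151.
16^(-1) ≡ 85 (mod 151). Verification: 16 × 85 = 1360 ≡ 1 (mod 151)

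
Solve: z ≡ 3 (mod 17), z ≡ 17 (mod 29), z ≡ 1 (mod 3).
M = 17 × 29 × 3 = 1479. M₁ = 87, y₁ ≡ 9 (mod 17). M₂ = 51, y₂ ≡ 4 (mod 29). M₃ = 493, y₃ ≡ 1 (mod 3). z = 3×87×9 + 17×51×4 + 1×493×1 ≡ 394 (mod 1479)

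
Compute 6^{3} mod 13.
8

Using successive squaring:
Binary expansion of 3: 11
Powers of 6 mod 13 (each is the square of the previous):
  6^1 ≡ 6 (mod 13)
  6^2 ≡ 6² = 36 ≡ 10 (mod 13)
3 = 2 + 1, so 6^3 = 6^2 × 6^1 ≡ 10 × 6 (mod 13)
Multiplying step by step:
  10 × 6 = 60 ≡ 8 (mod 13)
Result: 6^3 ≡ 8 (mod 13)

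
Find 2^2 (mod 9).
2 = 2 (binary 10). Repeated squaring mod 9: 2^1 ≡ 2; 2^2 ≡ 2² = 4 ≡ 4. So 2^2 ≡ 4 (mod 9).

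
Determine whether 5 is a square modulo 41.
By Euler's criterion: 5^{20} ≡ 1 (mod 41). Since this equals 1, 5 is a QR.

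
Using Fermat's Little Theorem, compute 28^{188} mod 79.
9

By Fermat's Little Theorem, a^(p-1) ≡ 1 (mod p) for prime p and gcd(a, p) = 1
Here p = 79, so 28^78 ≡ 1 (mod 79)
We can reduce the exponent: 188 mod 78 = 32
So 28^188 ≡ 28^32 (mod 79)
Computing: 28^32 mod 79 = 9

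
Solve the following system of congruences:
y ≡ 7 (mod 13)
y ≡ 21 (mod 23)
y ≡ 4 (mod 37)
7404

Using the Chinese Remainder Theorem:
M = product of moduli = 11063
For equation 1: M_1 = 851, 851 ≡ 6 (mod 13), inverse of 851 mod 13 is 11 (check: 6 × 11 = 66 ≡ 1 (mod 13))
For equation 2: M_2 = 481, 481 ≡ 21 (mod 23), inverse of 481 mod 23 is 11 (check: 21 × 11 = 231 ≡ 1 (mod 23))
For equation 3: M_3 = 299, 299 ≡ 3 (mod 37), inverse of 299 mod 37 is 25 (check: 3 × 25 = 75 ≡ 1 (mod 37))
Combine: y ≡ Σ r_i×M_i×(M_i⁻¹ mod m_i) = 7×851×11 + 21×481×11 + 4×299×25 = 65527 + 111111 + 29900 = 206538
206538 mod 11063 = 7404
y ≡ 7404 (mod 11063)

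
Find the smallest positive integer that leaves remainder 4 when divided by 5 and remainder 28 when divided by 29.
M = 5 × 29 = 145. M₁ = 29, y₁ ≡ 4 (mod 5). M₂ = 5, y₂ ≡ 6 (mod 29). m = 4×29×4 + 28×5×6 ≡ 144 (mod 145). The smallest positive such number is 144.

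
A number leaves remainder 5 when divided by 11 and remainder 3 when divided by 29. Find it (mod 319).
M = 11 × 29 = 319. M₁ = 29, y₁ ≡ 8 (mod 11). M₂ = 11, y₂ ≡ 8 (mod 29). r = 5×29×8 + 3×11×8 ≡ 148 (mod 319)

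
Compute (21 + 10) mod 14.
3

(21 + 10) = 31
31 mod 14 = 3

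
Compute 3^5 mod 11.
5 = 4 + 1 (binary 101). Repeated squaring mod 11: 3^1 ≡ 3; 3^2 ≡ 3² = 9 ≡ 9; 3^4 ≡ 9² = 81 ≡ 4. Multiply: 3^5 = 3^4 × 3^1 ≡ 4 × 3 (mod 11): 4 × 3 = 12 ≡ 1. So 3^5 ≡ 1 (mod 11).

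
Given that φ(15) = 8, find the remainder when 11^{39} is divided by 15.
By Euler: 11^{8} ≡ 1 (mod 15) since gcd(11, 15) = 1. 39 = 4×8 + 7. So 11^{39} ≡ 11^{7} ≡ 11 (mod 15)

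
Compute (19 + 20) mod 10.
9

(19 + 20) = 39
39 mod 10 = 9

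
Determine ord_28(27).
Powers of 27 mod 28: 27^1≡27, 27^2≡1. Order = 2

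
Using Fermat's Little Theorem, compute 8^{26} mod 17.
13

By Fermat's Little Theorem, a^(p-1) ≡ 1 (mod p) for prime p and gcd(a, p) = 1
Here p = 17, so 8^16 ≡ 1 (mod 17)
We can reduce the exponent: 26 mod 16 = 10
So 8^26 ≡ 8^10 (mod 17)
Computing: 8^10 mod 17 = 13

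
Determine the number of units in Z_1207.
1120

Prime factorization: 1207 = 17 × 71
Using the formula φ(n) = n × Π(1 - 1/p) for each prime factor p:
φ(1207) = 1207 × (1 - 1/17) × (1 - 1/71)
φ(1207) = 1120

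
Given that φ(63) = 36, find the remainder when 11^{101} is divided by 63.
By Euler: 11^{36} ≡ 1 (mod 63) since gcd(11, 63) = 1. 101 = 2×36 + 29. So 11^{101} ≡ 11^{29} ≡ 23 (mod 63)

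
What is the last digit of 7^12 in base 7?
Using repeated squaring. 7 ≡ 0 (mod 7). 12 = 8 + 4 (binary 1100). Repeated squaring mod 7: 0^1 ≡ 0; 0^2 ≡ 0² = 0 ≡ 0; 0^4 ≡ 0² = 0 ≡ 0; 0^8 ≡ 0² = 0 ≡ 0. Multiply: 7^12 ≡ 0^8 × 0^4 ≡ 0 × 0 (mod 7): 0 × 0 = 0 ≡ 0. So 7^12 ≡ 0 (mod 7).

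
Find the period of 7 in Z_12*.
Powers of 7 mod 12: 7^1≡7, 7^2≡1. Order = 2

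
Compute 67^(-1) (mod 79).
67^(-1) ≡ 46 (mod 79). Verification: 67 × 46 = 3082 ≡ 1 (mod 79)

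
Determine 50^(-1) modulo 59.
50^(-1) ≡ 13 (mod 59). Verification: 50 × 13 = 650 ≡ 1 (mod 59)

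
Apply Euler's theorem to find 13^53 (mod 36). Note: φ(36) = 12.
By Euler: 13^{12} ≡ 1 (mod 36) since gcd(13, 36) = 1. 53 = 4×12 + 5. So 13^{53} ≡ 13^{5} ≡ 25 (mod 36)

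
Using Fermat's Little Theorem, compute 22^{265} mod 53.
18

By Fermat's Little Theorem, a^(p-1) ≡ 1 (mod p) for prime p and gcd(a, p) = 1
Here p = 53, so 22^52 ≡ 1 (mod 53)
We can reduce the exponent: 265 mod 52 = 5
So 22^265 ≡ 22^5 (mod 53)
Computing: 22^5 mod 53 = 18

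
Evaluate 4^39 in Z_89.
Using repeated squaring. 39 = 32 + 4 + 2 + 1 (binary 100111). Repeated squaring mod 89: 4^1 ≡ 4; 4^2 ≡ 4² = 16 ≡ 16; 4^4 ≡ 16² = 256 ≡ 78; 4^8 ≡ 78² = 6084 ≡ 32; 4^16 ≡ 32² = 1024 ≡ 45; 4^32 ≡ 45² = 2025 ≡ 67. Multiply: 4^39 = 4^32 × 4^4 × 4^2 × 4^1 ≡ 67 × 78 × 16 × 4 (mod 89): 67 × 78 = 5226 ≡ 64; 64 × 16 = 1024 ≡ 45; 45 × 4 = 180 ≡ 2. So 4^39 ≡ 2 (mod 89).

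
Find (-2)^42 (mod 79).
Using repeated squaring. (-2) ≡ 77 (mod 79). 42 = 32 + 8 + 2 (binary 101010). Repeated squaring mod 79: 77^1 ≡ 77; 77^2 ≡ 77² = 5929 ≡ 4; 77^4 ≡ 4² = 16 ≡ 16; 77^8 ≡ 16² = 256 ≡ 19; 77^16 ≡ 19² = 361 ≡ 45; 77^32 ≡ 45² = 2025 ≡ 50. Multiply: (-2)^42 ≡ 77^32 × 77^8 × 77^2 ≡ 50 × 19 × 4 (mod 79): 50 × 19 = 950 ≡ 2; 2 × 4 = 8 ≡ 8. So (-2)^42 ≡ 8 (mod 79).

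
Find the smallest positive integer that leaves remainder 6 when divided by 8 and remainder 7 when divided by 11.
M = 8 × 11 = 88. M₁ = 11, y₁ ≡ 3 (mod 8). M₂ = 8, y₂ ≡ 7 (mod 11). t = 6×11×3 + 7×8×7 ≡ 62 (mod 88). The smallest positive such number is 62.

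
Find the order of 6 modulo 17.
Powers of 6 mod 17: 6^1≡6, 6^2≡2, 6^3≡12, 6^4≡4, 6^5≡7, 6^6≡8, 6^7≡14, 6^8≡16, 6^9≡11, 6^10≡15, 6^11≡5, 6^12≡13, 6^13≡10, 6^14≡9, 6^15≡3, 6^16≡1. Order = 16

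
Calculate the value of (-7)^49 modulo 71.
Using repeated squaring. (-7) ≡ 64 (mod 71). 49 = 32 + 16 + 1 (binary 110001). Repeated squaring mod 71: 64^1 ≡ 64; 64^2 ≡ 64² = 4096 ≡ 49; 64^4 ≡ 49² = 2401 ≡ 58; 64^8 ≡ 58² = 3364 ≡ 27; 64^16 ≡ 27² = 729 ≡ 19; 64^32 ≡ 19² = 361 ≡ 6. Multiply: (-7)^49 ≡ 64^32 × 64^16 × 64^1 ≡ 6 × 19 × 64 (mod 71): 6 × 19 = 114 ≡ 43; 43 × 64 = 2752 ≡ 54. So (-7)^49 ≡ 54 (mod 71).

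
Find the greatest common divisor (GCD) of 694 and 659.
1

Using the Euclidean algorithm:
694 = 1 × 659 + 35
659 = 18 × 35 + 29
35 = 1 × 29 + 6
29 = 4 × 6 + 5
6 = 1 × 5 + 1
5 = 5 × 1 + 0

GCD(694, 659) = 1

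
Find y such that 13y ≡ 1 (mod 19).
13^(-1) ≡ 3 (mod 19). Verification: 13 × 3 = 39 ≡ 1 (mod 19)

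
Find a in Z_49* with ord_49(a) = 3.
18 has order 3 mod 49 since 18^{3} ≡ 1 (mod 49) and no smaller power works.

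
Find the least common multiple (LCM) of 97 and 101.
9797

First find GCD(97, 101) using the Euclidean algorithm:
97 = 0 × 101 + 97
101 = 1 × 97 + 4
97 = 24 × 4 + 1
4 = 4 × 1 + 0
GCD(97, 101) = 1

LCM formula: LCM(a, b) = (a × b) / GCD(a, b)
LCM(97, 101) = (97 × 101) / 1
LCM(97, 101) = 9797 / 1
LCM(97, 101) = 9797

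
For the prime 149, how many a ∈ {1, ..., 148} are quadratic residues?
For prime 149, there are (p-1)/2 = (149-1)/2 = 74 quadratic residues (excluding 0).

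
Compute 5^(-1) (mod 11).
5^(-1) ≡ 9 (mod 11). Verification: 5 × 9 = 45 ≡ 1 (mod 11)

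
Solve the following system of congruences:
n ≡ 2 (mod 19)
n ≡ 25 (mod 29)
344

Using the Chinese Remainder Theorem:
M = product of moduli = 551
For equation 1: M_1 = 29, 29 ≡ 10 (mod 19), inverse of 29 mod 19 is 2 (check: 10 × 2 = 20 ≡ 1 (mod 19))
For equation 2: M_2 = 19, 19 ≡ 19 (mod 29), inverse of 19 mod 29 is 26 (check: 19 × 26 = 494 ≡ 1 (mod 29))
Combine: n ≡ Σ r_i×M_i×(M_i⁻¹ mod m_i) = 2×29×2 + 25×19×26 = 116 + 12350 = 12466
12466 mod 551 = 344
n ≡ 344 (mod 551)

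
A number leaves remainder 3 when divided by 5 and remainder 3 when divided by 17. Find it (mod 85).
M = 5 × 17 = 85. M₁ = 17, y₁ ≡ 3 (mod 5). M₂ = 5, y₂ ≡ 7 (mod 17). m = 3×17×3 + 3×5×7 ≡ 3 (mod 85)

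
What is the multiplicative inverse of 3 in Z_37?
25

Using Extended Euclidean Algorithm:
gcd(3, 37) = 1
Bezout coefficients: 3 × -12 + 37 × 1 = 1
So 3 × -12 ≡ 1 (mod 37)
The inverse is -12 mod 37 = 25
Verification: 3 × 25 = 75 = 2 × 37 + 1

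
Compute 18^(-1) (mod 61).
18^(-1) ≡ 17 (mod 61). Verification: 18 × 17 = 306 ≡ 1 (mod 61)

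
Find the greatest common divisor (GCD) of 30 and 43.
1

Using the Euclidean algorithm:
30 = 0 × 43 + 30
43 = 1 × 30 + 13
30 = 2 × 13 + 4
13 = 3 × 4 + 1
4 = 4 × 1 + 0

GCD(30, 43) = 1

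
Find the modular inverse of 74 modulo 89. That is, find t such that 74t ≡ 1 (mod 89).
83

Using Extended Euclidean Algorithm:
gcd(74, 89) = 1
Bezout coefficients: 74 × -6 + 89 × 5 = 1
So 74 × -6 ≡ 1 (mod 89)
The inverse is -6 mod 89 = 83
Verification: 74 × 83 = 6142 = 69 × 89 + 1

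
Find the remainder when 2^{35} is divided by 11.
By Fermat: 2^{10} ≡ 1 (mod 11). 35 = 3×10 + 5. So 2^{35} ≡ 2^{5} ≡ 10 (mod 11)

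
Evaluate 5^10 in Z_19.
10 = 8 + 2 (binary 1010). Repeated squaring mod 19: 5^1 ≡ 5; 5^2 ≡ 5² = 25 ≡ 6; 5^4 ≡ 6² = 36 ≡ 17; 5^8 ≡ 17² = 289 ≡ 4. Multiply: 5^10 = 5^8 × 5^2 ≡ 4 × 6 (mod 19): 4 × 6 = 24 ≡ 5. So 5^10 ≡ 5 (mod 19).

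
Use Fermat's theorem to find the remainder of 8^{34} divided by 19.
11

By Fermat's Little Theorem, a^(p-1) ≡ 1 (mod p) for prime p and gcd(a, p) = 1
Here p = 19, so 8^18 ≡ 1 (mod 19)
We can reduce the exponent: 34 mod 18 = 16
So 8^34 ≡ 8^16 (mod 19)
Computing: 8^16 mod 19 = 11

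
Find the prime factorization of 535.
5 × 107

Divide by primes starting from smallest:
535 ÷ 5 = 107
107 ÷ 107 = 1

535 = 5 × 107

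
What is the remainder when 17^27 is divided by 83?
Using repeated squaring. 27 = 16 + 8 + 2 + 1 (binary 11011). Repeated squaring mod 83: 17^1 ≡ 17; 17^2 ≡ 17² = 289 ≡ 40; 17^4 ≡ 40² = 1600 ≡ 23; 17^8 ≡ 23² = 529 ≡ 31; 17^16 ≡ 31² = 961 ≡ 48. Multiply: 17^27 = 17^16 × 17^8 × 17^2 × 17^1 ≡ 48 × 31 × 40 × 17 (mod 83): 48 × 31 = 1488 ≡ 77; 77 × 40 = 3080 ≡ 9; 9 × 17 = 153 ≡ 70. So 17^27 ≡ 70 (mod 83).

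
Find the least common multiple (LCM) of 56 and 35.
280

First find GCD(56, 35) using the Euclidean algorithm:
56 = 1 × 35 + 21
35 = 1 × 21 + 14
21 = 1 × 14 + 7
14 = 2 × 7 + 0
GCD(56, 35) = 7

LCM formula: LCM(a, b) = (a × b) / GCD(a, b)
LCM(56, 35) = (56 × 35) / 7
LCM(56, 35) = 1960 / 7
LCM(56, 35) = 280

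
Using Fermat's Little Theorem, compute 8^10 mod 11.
By Fermat's Little Theorem, 8^{10} ≡ 1 (mod 11) since 11 is prime and gcd(8, 11) = 1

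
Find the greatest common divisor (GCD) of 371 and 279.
1

Using the Euclidean algorithm:
371 = 1 × 279 + 92
279 = 3 × 92 + 3
92 = 30 × 3 + 2
3 = 1 × 2 + 1
2 = 2 × 1 + 0

GCD(371, 279) = 1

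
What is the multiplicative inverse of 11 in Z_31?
17

Using Extended Euclidean Algorithm:
gcd(11, 31) = 1
Bezout coefficients: 11 × -14 + 31 × 5 = 1
So 11 × -14 ≡ 1 (mod 31)
The inverse is -14 mod 31 = 17
Verification: 11 × 17 = 187 = 6 × 31 + 1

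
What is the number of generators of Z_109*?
Number of primitive roots mod 109 = φ(108) = 36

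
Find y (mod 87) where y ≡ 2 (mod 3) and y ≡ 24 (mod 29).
M = 3 × 29 = 87. M₁ = 29, y₁ ≡ 2 (mod 3). M₂ = 3, y₂ ≡ 10 (mod 29). y = 2×29×2 + 24×3×10 ≡ 53 (mod 87)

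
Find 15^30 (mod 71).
Using repeated squaring. 30 = 16 + 8 + 4 + 2 (binary 11110). Repeated squaring mod 71: 15^1 ≡ 15; 15^2 ≡ 15² = 225 ≡ 12; 15^4 ≡ 12² = 144 ≡ 2; 15^8 ≡ 2² = 4 ≡ 4; 15^16 ≡ 4² = 16 ≡ 16. Multiply: 15^30 = 15^16 × 15^8 × 15^4 × 15^2 ≡ 16 × 4 × 2 × 12 (mod 71): 16 × 4 = 64 ≡ 64; 64 × 2 = 128 ≡ 57; 57 × 12 = 684 ≡ 45. So 15^30 ≡ 45 (mod 71).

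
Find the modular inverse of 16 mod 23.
16^(-1) ≡ 13 (mod 23). Verification: 16 × 13 = 208 ≡ 1 (mod 23)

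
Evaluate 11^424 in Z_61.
Using Fermat: 11^{60} ≡ 1 (mod 61). 424 ≡ 4 (mod 60). So 11^{424} ≡ 11^{4} ≡ 1 (mod 61)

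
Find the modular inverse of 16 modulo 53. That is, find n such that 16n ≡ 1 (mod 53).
10

Using Extended Euclidean Algorithm:
gcd(16, 53) = 1
Bezout coefficients: 16 × 10 + 53 × -3 = 1
So 16 × 10 ≡ 1 (mod 53)
The inverse is 10 mod 53 = 10
Verification: 16 × 10 = 160 = 3 × 53 + 1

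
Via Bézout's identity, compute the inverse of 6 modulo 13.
Extended GCD: 6(-2) + 13(1) = 1. So 6^(-1) ≡ 11 ≡ 11 (mod 13). Verify: 6 × 11 = 66 ≡ 1 (mod 13)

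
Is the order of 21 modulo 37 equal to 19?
No, the actual order is 18, not 19.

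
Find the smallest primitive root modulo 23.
p - 1 = 22 has prime divisors 2, 11. h is a primitive root mod 23 iff h^(22/q) ≢ 1 (mod 23) for each such q.
h = 2: 2^11 ≡ 1, 2^2 ≡ 4 (mod 23); 2^11 ≡ 1, so not a primitive root.
h = 3: 3^11 ≡ 1, 3^2 ≡ 9 (mod 23); 3^11 ≡ 1, so not a primitive root.
h = 4: 4^11 ≡ 1, 4^2 ≡ 16 (mod 23); 4^11 ≡ 1, so not a primitive root.
h = 5: 5^11 ≡ 22, 5^2 ≡ 2 (mod 23); none is 1, so 5 has order 22 and is a primitive root.
The smallest primitive root mod 23 is g = 5.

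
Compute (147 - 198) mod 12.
9

(147 - 198) = -51
-51 mod 12 = 9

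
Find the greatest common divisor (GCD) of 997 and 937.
1

Using the Euclidean algorithm:
997 = 1 × 937 + 60
937 = 15 × 60 + 37
60 = 1 × 37 + 23
37 = 1 × 23 + 14
23 = 1 × 14 + 9
14 = 1 × 9 + 5
9 = 1 × 5 + 4
5 = 1 × 4 + 1
4 = 4 × 1 + 0

GCD(997, 937) = 1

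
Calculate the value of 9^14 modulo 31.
Using repeated squaring. 14 = 8 + 4 + 2 (binary 1110). Repeated squaring mod 31: 9^1 ≡ 9; 9^2 ≡ 9² = 81 ≡ 19; 9^4 ≡ 19² = 361 ≡ 20; 9^8 ≡ 20² = 400 ≡ 28. Multiply: 9^14 = 9^8 × 9^4 × 9^2 ≡ 28 × 20 × 19 (mod 31): 28 × 20 = 560 ≡ 2; 2 × 19 = 38 ≡ 7. So 9^14 ≡ 7 (mod 31).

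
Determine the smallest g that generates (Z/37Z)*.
2

A primitive root g modulo p has order p-1 = 36
Prime divisors of 36: [2, 3]
g is a primitive root iff g^(36/q) ≢ 1 (mod 37) for each prime divisor q
Testing small values:
  g = 2: 2^18 ≡ 36, 2^12 ≡ 26 (mod 37) → none is 1, primitive root!
The smallest primitive root is 2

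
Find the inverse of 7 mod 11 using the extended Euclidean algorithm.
Extended GCD: 7(-3) + 11(2) = 1. So 7^(-1) ≡ 8 ≡ 8 (mod 11). Verify: 7 × 8 = 56 ≡ 1 (mod 11)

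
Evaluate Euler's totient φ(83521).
78608

Prime factorization: 83521 = 17^4
Using the formula φ(n) = n × Π(1 - 1/p) for each prime factor p:
φ(83521) = 83521 × (1 - 1/17)
φ(83521) = 78608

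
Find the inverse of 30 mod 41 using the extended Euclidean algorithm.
Extended GCD: 30(-15) + 41(11) = 1. So 30^(-1) ≡ 26 ≡ 26 (mod 41). Verify: 30 × 26 = 780 ≡ 1 (mod 41)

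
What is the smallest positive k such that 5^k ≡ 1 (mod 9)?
Powers of 5 mod 9: 5^1≡5, 5^2≡7, 5^3≡8, 5^4≡4, 5^5≡2, 5^6≡1. Order = 6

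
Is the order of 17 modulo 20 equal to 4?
Yes, ord_20(17) = 4.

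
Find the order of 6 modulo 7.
Powers of 6 mod 7: 6^1≡6, 6^2≡1. Order = 2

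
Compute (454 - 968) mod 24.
14

(454 - 968) = -514
-514 mod 24 = 14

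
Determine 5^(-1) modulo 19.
5^(-1) ≡ 4 (mod 19). Verification: 5 × 4 = 20 ≡ 1 (mod 19)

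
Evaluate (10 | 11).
(10/11) = 10^{5} mod 11 = -1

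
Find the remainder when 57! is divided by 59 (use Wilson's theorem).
(58)! = (57)! × (58) ≡ -1 (mod 59). So (57)! ≡ -1 × (58)^(-1) ≡ (-1)×(-1) = 1 (mod 59)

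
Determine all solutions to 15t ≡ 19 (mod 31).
24

Since gcd(15, 31) = 1 divides 19, a solution exists.
Multiply both sides by the inverse of 15 mod 31:
  15^(-1) mod 31 = 29
  x ≡ 29 × 19 ≡ 551 ≡ 24 (mod 31)
Verification: 15 × 24 = 360 = 11 × 31 + 19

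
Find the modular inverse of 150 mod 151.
150^(-1) ≡ 150 (mod 151). Verification: 150 × 150 = 22500 ≡ 1 (mod 151)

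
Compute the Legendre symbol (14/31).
(14/31) = 14^{15} mod 31 = 1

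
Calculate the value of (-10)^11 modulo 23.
Using repeated squaring. (-10) ≡ 13 (mod 23). 11 = 8 + 2 + 1 (binary 1011). Repeated squaring mod 23: 13^1 ≡ 13; 13^2 ≡ 13² = 169 ≡ 8; 13^4 ≡ 8² = 64 ≡ 18; 13^8 ≡ 18² = 324 ≡ 2. Multiply: (-10)^11 ≡ 13^8 × 13^2 × 13^1 ≡ 2 × 8 × 13 (mod 23): 2 × 8 = 16 ≡ 16; 16 × 13 = 208 ≡ 1. So (-10)^11 ≡ 1 (mod 23).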